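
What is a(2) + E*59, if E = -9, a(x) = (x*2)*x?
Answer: -523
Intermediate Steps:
a(x) = 2*x**2 (a(x) = (2*x)*x = 2*x**2)
a(2) + E*59 = 2*2**2 - 9*59 = 2*4 - 531 = 8 - 531 = -523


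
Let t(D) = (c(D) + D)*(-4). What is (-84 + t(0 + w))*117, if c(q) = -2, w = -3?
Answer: -7488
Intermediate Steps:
t(D) = 8 - 4*D (t(D) = (-2 + D)*(-4) = 8 - 4*D)
(-84 + t(0 + w))*117 = (-84 + (8 - 4*(0 - 3)))*117 = (-84 + (8 - 4*(-3)))*117 = (-84 + (8 + 12))*117 = (-84 + 20)*117 = -64*117 = -7488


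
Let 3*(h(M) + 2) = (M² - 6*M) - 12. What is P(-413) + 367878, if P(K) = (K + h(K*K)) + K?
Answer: 29093861485/3 ≈ 9.6980e+9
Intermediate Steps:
h(M) = -6 - 2*M + M²/3 (h(M) = -2 + ((M² - 6*M) - 12)/3 = -2 + (-12 + M² - 6*M)/3 = -2 + (-4 - 2*M + M²/3) = -6 - 2*M + M²/3)
P(K) = -6 - 2*K² + 2*K + K⁴/3 (P(K) = (K + (-6 - 2*K*K + (K*K)²/3)) + K = (K + (-6 - 2*K² + (K²)²/3)) + K = (K + (-6 - 2*K² + K⁴/3)) + K = (-6 + K - 2*K² + K⁴/3) + K = -6 - 2*K² + 2*K + K⁴/3)
P(-413) + 367878 = (-6 - 2*(-413)² + 2*(-413) + (⅓)*(-413)⁴) + 367878 = (-6 - 2*170569 - 826 + (⅓)*29093783761) + 367878 = (-6 - 341138 - 826 + 29093783761/3) + 367878 = 29092757851/3 + 367878 = 29093861485/3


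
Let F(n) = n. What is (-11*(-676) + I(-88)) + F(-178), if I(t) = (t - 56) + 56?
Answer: 7170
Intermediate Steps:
I(t) = t (I(t) = (-56 + t) + 56 = t)
(-11*(-676) + I(-88)) + F(-178) = (-11*(-676) - 88) - 178 = (7436 - 88) - 178 = 7348 - 178 = 7170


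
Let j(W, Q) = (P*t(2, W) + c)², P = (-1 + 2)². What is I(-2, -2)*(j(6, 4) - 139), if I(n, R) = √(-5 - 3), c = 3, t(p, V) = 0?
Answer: -260*I*√2 ≈ -367.7*I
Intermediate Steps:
P = 1 (P = 1² = 1)
I(n, R) = 2*I*√2 (I(n, R) = √(-8) = 2*I*√2)
j(W, Q) = 9 (j(W, Q) = (1*0 + 3)² = (0 + 3)² = 3² = 9)
I(-2, -2)*(j(6, 4) - 139) = (2*I*√2)*(9 - 139) = (2*I*√2)*(-130) = -260*I*√2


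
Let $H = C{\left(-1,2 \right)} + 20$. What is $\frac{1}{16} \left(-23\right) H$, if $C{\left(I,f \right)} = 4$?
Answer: $- \frac{69}{2} \approx -34.5$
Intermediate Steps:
$H = 24$ ($H = 4 + 20 = 24$)
$\frac{1}{16} \left(-23\right) H = \frac{1}{16} \left(-23\right) 24 = \left(- \frac{23}{16}\right) 24 = - \frac{69}{2}$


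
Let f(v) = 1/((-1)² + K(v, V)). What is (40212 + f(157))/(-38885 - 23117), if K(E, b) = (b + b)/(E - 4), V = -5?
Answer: -5750469/8866286 ≈ -0.64858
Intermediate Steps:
K(E, b) = 2*b/(-4 + E) (K(E, b) = (2*b)/(-4 + E) = 2*b/(-4 + E))
f(v) = 1/(1 - 10/(-4 + v)) (f(v) = 1/((-1)² + 2*(-5)/(-4 + v)) = 1/(1 - 10/(-4 + v)))
(40212 + f(157))/(-38885 - 23117) = (40212 + (-4 + 157)/(-14 + 157))/(-38885 - 23117) = (40212 + 153/143)/(-62002) = (40212 + (1/143)*153)*(-1/62002) = (40212 + 153/143)*(-1/62002) = (5750469/143)*(-1/62002) = -5750469/8866286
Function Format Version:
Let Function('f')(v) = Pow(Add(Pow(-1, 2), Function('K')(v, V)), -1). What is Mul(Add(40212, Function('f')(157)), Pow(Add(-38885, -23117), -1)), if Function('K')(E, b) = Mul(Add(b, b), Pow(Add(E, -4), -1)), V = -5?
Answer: Rational(-5750469, 8866286) ≈ -0.64858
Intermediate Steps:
Function('K')(E, b) = Mul(2, b, Pow(Add(-4, E), -1)) (Function('K')(E, b) = Mul(Mul(2, b), Pow(Add(-4, E), -1)) = Mul(2, b, Pow(Add(-4, E), -1)))
Function('f')(v) = Pow(Add(1, Mul(-10, Pow(Add(-4, v), -1))), -1) (Function('f')(v) = Pow(Add(Pow(-1, 2), Mul(2, -5, Pow(Add(-4, v), -1))), -1) = Pow(Add(1, Mul(-10, Pow(Add(-4, v), -1))), -1))
Mul(Add(40212, Function('f')(157)), Pow(Add(-38885, -23117), -1)) = Mul(Add(40212, Mul(Pow(Add(-14, 157), -1), Add(-4, 157))), Pow(Add(-38885, -23117), -1)) = Mul(Add(40212, Mul(Pow(143, -1), 153)), Pow(-62002, -1)) = Mul(Add(40212, Mul(Rational(1, 143), 153)), Rational(-1, 62002)) = Mul(Add(40212, Rational(153, 143)), Rational(-1, 62002)) = Mul(Rational(5750469, 143), Rational(-1, 62002)) = Rational(-5750469, 8866286)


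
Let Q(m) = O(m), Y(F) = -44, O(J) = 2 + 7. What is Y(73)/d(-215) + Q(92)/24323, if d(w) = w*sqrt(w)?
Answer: 9/24323 - 44*I*sqrt(215)/46225 ≈ 0.00037002 - 0.013957*I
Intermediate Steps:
O(J) = 9
d(w) = w**(3/2)
Q(m) = 9
Y(73)/d(-215) + Q(92)/24323 = -44*I*sqrt(215)/46225 + 9/24323 = 9/24323 - 44*I*sqrt(215)/46225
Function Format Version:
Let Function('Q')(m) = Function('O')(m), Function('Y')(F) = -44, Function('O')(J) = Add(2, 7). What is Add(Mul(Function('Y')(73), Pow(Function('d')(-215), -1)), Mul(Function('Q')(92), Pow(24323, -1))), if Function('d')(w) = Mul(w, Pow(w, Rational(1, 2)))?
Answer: Add(Rational(9, 24323), Mul(Rational(-44, 46225), I, Pow(215, Rational(1, 2)))) ≈ Add(0.00037002, Mul(-0.013957, I))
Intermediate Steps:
Function('O')(J) = 9
Function('d')(w) = Pow(w, Rational(3, 2))
Function('Q')(m) = 9
Add(Mul(Function('Y')(73), Pow(Function('d')(-215), -1)), Mul(Function('Q')(92), Pow(24323, -1))) = Add(Mul(-44, Pow(Pow(-215, Rational(3, 2)), -1)), Mul(9, Pow(24323, -1))) = Add(Mul(-44, Pow(Mul(-215, I, Pow(215, Rational(1, 2))), -1)), Mul(9, Rational(1, 24323))) = Add(Mul(-44, Mul(Rational(1, 46225), I, Pow(215, Rational(1, 2)))), Rational(9, 24323)) = Add(Mul(Rational(-44, 46225), I, Pow(215, Rational(1, 2))), Rational(9, 24323)) = Add(Rational(9, 24323), Mul(Rational(-44, 46225), I, Pow(215, Rational(1, 2))))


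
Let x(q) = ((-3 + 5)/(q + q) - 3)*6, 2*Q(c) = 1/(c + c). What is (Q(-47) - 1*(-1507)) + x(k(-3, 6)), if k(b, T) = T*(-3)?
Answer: 839605/564 ≈ 1488.7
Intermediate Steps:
k(b, T) = -3*T
Q(c) = 1/(4*c) (Q(c) = 1/(2*(c + c)) = 1/(2*((2*c))) = (1/(2*c))/2 = 1/(4*c))
x(q) = -18 + 6/q (x(q) = (2/((2*q)) - 3)*6 = (2*(1/(2*q)) - 3)*6 = (1/q - 3)*6 = (-3 + 1/q)*6 = -18 + 6/q)
(Q(-47) - 1*(-1507)) + x(k(-3, 6)) = ((¼)/(-47) - 1*(-1507)) + (-18 + 6/((-3*6))) = ((¼)*(-1/47) + 1507) + (-18 + 6/(-18)) = (-1/188 + 1507) + (-18 + 6*(-1/18)) = 283315/188 + (-18 - ⅓) = 283315/188 - 55/3 = 839605/564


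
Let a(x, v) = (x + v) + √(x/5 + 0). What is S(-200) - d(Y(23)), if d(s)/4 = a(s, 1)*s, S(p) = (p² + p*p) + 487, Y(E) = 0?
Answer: 80487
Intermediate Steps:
S(p) = 487 + 2*p² (S(p) = (p² + p²) + 487 = 2*p² + 487 = 487 + 2*p²)
a(x, v) = v + x + √5*√x/5 (a(x, v) = (v + x) + √(x*(⅕) + 0) = (v + x) + √(x/5 + 0) = (v + x) + √(x/5) = (v + x) + √5*√x/5 = v + x + √5*√x/5)
d(s) = 4*s*(1 + s + √5*√s/5) (d(s) = 4*((1 + s + √5*√s/5)*s) = 4*(s*(1 + s + √5*√s/5)) = 4*s*(1 + s + √5*√s/5))
S(-200) - d(Y(23)) = (487 + 2*(-200)²) - 4*0*(5 + 5*0 + √5*√0)/5 = (487 + 2*40000) - 4*0*(5 + 0 + √5*0)/5 = (487 + 80000) - 4*0*(5 + 0 + 0)/5 = 80487 - 4*0*5/5 = 80487 - 1*0 = 80487 + 0 = 80487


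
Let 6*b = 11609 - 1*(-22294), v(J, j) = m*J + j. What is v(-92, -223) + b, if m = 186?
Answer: -23369/2 ≈ -11685.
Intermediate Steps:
v(J, j) = j + 186*J (v(J, j) = 186*J + j = j + 186*J)
b = 11301/2 (b = (11609 - 1*(-22294))/6 = (11609 + 22294)/6 = (⅙)*33903 = 11301/2 ≈ 5650.5)
v(-92, -223) + b = (-223 + 186*(-92)) + 11301/2 = (-223 - 17112) + 11301/2 = -17335 + 11301/2 = -23369/2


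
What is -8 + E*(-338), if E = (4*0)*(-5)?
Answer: -8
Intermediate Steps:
E = 0 (E = 0*(-5) = 0)
-8 + E*(-338) = -8 + 0*(-338) = -8 + 0 = -8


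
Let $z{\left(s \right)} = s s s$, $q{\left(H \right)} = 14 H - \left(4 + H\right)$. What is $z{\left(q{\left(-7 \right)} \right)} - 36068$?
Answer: $-893443$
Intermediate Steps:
$q{\left(H \right)} = -4 + 13 H$
$z{\left(s \right)} = s^{3}$ ($z{\left(s \right)} = s^{2} s = s^{3}$)
$z{\left(q{\left(-7 \right)} \right)} - 36068 = \left(-4 + 13 \left(-7\right)\right)^{3} - 36068 = \left(-4 - 91\right)^{3} - 36068 = \left(-95\right)^{3} - 36068 = -857375 - 36068 = -893443$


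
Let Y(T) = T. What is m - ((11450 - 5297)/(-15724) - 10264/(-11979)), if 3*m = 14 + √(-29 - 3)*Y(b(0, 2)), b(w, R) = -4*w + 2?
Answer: 791318699/188357796 + 8*I*√2/3 ≈ 4.2011 + 3.7712*I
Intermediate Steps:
b(w, R) = 2 - 4*w
m = 14/3 + 8*I*√2/3 (m = (14 + √(-29 - 3)*(2 - 4*0))/3 = (14 + √(-32)*(2 + 0))/3 = (14 + (4*I*√2)*2)/3 = (14 + 8*I*√2)/3 = 14/3 + 8*I*√2/3 ≈ 4.6667 + 3.7712*I)
m - ((11450 - 5297)/(-15724) - 10264/(-11979)) = (14/3 + 8*I*√2/3) - ((11450 - 5297)/(-15724) - 10264/(-11979)) = (14/3 + 8*I*√2/3) - (6153*(-1/15724) - 10264*(-1/11979)) = (14/3 + 8*I*√2/3) - (-6153/15724 + 10264/11979) = (14/3 + 8*I*√2/3) - 1*87684349/188357796 = (14/3 + 8*I*√2/3) - 87684349/188357796 = 791318699/188357796 + 8*I*√2/3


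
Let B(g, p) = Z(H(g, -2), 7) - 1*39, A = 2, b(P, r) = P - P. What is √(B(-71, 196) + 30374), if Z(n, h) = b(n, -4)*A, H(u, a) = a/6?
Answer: √30335 ≈ 174.17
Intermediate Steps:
b(P, r) = 0
H(u, a) = a/6 (H(u, a) = a*(⅙) = a/6)
Z(n, h) = 0 (Z(n, h) = 0*2 = 0)
B(g, p) = -39 (B(g, p) = 0 - 1*39 = 0 - 39 = -39)
√(B(-71, 196) + 30374) = √(-39 + 30374) = √30335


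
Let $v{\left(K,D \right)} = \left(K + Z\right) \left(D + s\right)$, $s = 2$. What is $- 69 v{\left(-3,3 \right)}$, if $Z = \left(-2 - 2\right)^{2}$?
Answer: $-4485$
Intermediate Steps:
$Z = 16$ ($Z = \left(-4\right)^{2} = 16$)
$v{\left(K,D \right)} = \left(2 + D\right) \left(16 + K\right)$ ($v{\left(K,D \right)} = \left(K + 16\right) \left(D + 2\right) = \left(16 + K\right) \left(2 + D\right) = \left(2 + D\right) \left(16 + K\right)$)
$- 69 v{\left(-3,3 \right)} = - 69 \left(32 + 2 \left(-3\right) + 16 \cdot 3 + 3 \left(-3\right)\right) = - 69 \left(32 - 6 + 48 - 9\right) = \left(-69\right) 65 = -4485$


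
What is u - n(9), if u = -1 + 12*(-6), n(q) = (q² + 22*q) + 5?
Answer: -357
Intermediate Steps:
n(q) = 5 + q² + 22*q
u = -73 (u = -1 - 72 = -73)
u - n(9) = -73 - (5 + 9² + 22*9) = -73 - (5 + 81 + 198) = -73 - 1*284 = -73 - 284 = -357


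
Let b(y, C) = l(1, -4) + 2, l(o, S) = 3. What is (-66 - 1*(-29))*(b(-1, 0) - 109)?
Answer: 3848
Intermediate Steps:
b(y, C) = 5 (b(y, C) = 3 + 2 = 5)
(-66 - 1*(-29))*(b(-1, 0) - 109) = (-66 - 1*(-29))*(5 - 109) = (-66 + 29)*(-104) = -37*(-104) = 3848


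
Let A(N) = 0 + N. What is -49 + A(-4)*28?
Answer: -161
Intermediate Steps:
A(N) = N
-49 + A(-4)*28 = -49 - 4*28 = -49 - 112 = -161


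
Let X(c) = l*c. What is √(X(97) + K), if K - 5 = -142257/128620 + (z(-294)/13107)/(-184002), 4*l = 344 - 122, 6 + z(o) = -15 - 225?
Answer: 71*√714115144129523956106456715/25849556850390 ≈ 73.399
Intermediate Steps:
z(o) = -246 (z(o) = -6 + (-15 - 225) = -6 - 240 = -246)
l = 111/2 (l = (344 - 122)/4 = (¼)*222 = 111/2 ≈ 55.500)
X(c) = 111*c/2
K = 201315035620487/51699113700780 (K = 5 + (-142257/128620 - 246/13107/(-184002)) = 5 + (-142257*1/128620 - 246*1/13107*(-1/184002)) = 5 + (-142257/128620 - 82/4369*(-1/184002)) = 5 + (-142257/128620 + 41/401952369) = 5 - 57180532883413/51699113700780 = 201315035620487/51699113700780 ≈ 3.8940)
√(X(97) + K) = √((111/2)*97 + 201315035620487/51699113700780) = √(10767/2 + 201315035620487/51699113700780) = √(278523493643769617/51699113700780) = 71*√714115144129523956106456715/25849556850390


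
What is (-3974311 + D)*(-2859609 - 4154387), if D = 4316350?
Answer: -2399060177844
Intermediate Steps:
(-3974311 + D)*(-2859609 - 4154387) = (-3974311 + 4316350)*(-2859609 - 4154387) = 342039*(-7013996) = -2399060177844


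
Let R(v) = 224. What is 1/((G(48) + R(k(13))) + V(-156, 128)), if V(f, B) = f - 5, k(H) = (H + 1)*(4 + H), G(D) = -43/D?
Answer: 48/2981 ≈ 0.016102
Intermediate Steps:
k(H) = (1 + H)*(4 + H)
V(f, B) = -5 + f
1/((G(48) + R(k(13))) + V(-156, 128)) = 1/((-43/48 + 224) + (-5 - 156)) = 1/((-43*1/48 + 224) - 161) = 1/((-43/48 + 224) - 161) = 1/(10709/48 - 161) = 1/(2981/48) = 48/2981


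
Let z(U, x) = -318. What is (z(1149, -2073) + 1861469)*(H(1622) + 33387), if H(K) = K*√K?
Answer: 62138248437 + 3018786922*√1622 ≈ 1.8372e+11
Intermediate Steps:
H(K) = K^(3/2)
(z(1149, -2073) + 1861469)*(H(1622) + 33387) = (-318 + 1861469)*(1622^(3/2) + 33387) = 1861151*(1622*√1622 + 33387) = 1861151*(33387 + 1622*√1622) = 62138248437 + 3018786922*√1622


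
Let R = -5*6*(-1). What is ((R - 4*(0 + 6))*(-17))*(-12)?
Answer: 1224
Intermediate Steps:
R = 30 (R = -30*(-1) = 30)
((R - 4*(0 + 6))*(-17))*(-12) = ((30 - 4*(0 + 6))*(-17))*(-12) = ((30 - 4*6)*(-17))*(-12) = ((30 - 1*24)*(-17))*(-12) = ((30 - 24)*(-17))*(-12) = (6*(-17))*(-12) = -102*(-12) = 1224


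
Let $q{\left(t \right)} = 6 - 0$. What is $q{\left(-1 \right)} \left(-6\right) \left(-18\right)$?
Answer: $648$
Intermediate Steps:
$q{\left(t \right)} = 6$ ($q{\left(t \right)} = 6 + 0 = 6$)
$q{\left(-1 \right)} \left(-6\right) \left(-18\right) = 6 \left(-6\right) \left(-18\right) = \left(-36\right) \left(-18\right) = 648$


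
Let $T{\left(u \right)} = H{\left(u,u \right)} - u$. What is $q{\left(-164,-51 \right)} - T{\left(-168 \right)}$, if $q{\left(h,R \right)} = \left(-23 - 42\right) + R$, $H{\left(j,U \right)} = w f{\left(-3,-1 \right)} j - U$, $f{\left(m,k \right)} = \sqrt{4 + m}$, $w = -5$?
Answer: $-1292$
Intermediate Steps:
$H{\left(j,U \right)} = - U - 5 j$ ($H{\left(j,U \right)} = - 5 \sqrt{4 - 3} j - U = - 5 \sqrt{1} j - U = \left(-5\right) 1 j - U = - 5 j - U = - U - 5 j$)
$q{\left(h,R \right)} = -65 + R$
$T{\left(u \right)} = - 7 u$ ($T{\left(u \right)} = \left(- u - 5 u\right) - u = - 6 u - u = - 7 u$)
$q{\left(-164,-51 \right)} - T{\left(-168 \right)} = \left(-65 - 51\right) - \left(-7\right) \left(-168\right) = -116 - 1176 = -1292$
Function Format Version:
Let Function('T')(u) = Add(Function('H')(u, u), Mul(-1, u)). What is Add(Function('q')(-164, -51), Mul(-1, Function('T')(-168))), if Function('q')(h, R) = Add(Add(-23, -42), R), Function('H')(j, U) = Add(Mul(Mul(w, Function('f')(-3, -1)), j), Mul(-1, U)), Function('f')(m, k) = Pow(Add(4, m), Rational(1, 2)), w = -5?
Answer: -1292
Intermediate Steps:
Function('H')(j, U) = Add(Mul(-1, U), Mul(-5, j)) (Function('H')(j, U) = Add(Mul(Mul(-5, Pow(Add(4, -3), Rational(1, 2))), j), Mul(-1, U)) = Add(Mul(Mul(-5, Pow(1, Rational(1, 2))), j), Mul(-1, U)) = Add(Mul(Mul(-5, 1), j), Mul(-1, U)) = Add(Mul(-5, j), Mul(-1, U)) = Add(Mul(-1, U), Mul(-5, j)))
Function('q')(h, R) = Add(-65, R)
Function('T')(u) = Mul(-7, u) (Function('T')(u) = Add(Add(Mul(-1, u), Mul(-5, u)), Mul(-1, u)) = Add(Mul(-6, u), Mul(-1, u)) = Mul(-7, u))
Add(Function('q')(-164, -51), Mul(-1, Function('T')(-168))) = Add(Add(-65, -51), Mul(-1, Mul(-7, -168))) = Add(-116, Mul(-1, 1176)) = Add(-116, -1176) = -1292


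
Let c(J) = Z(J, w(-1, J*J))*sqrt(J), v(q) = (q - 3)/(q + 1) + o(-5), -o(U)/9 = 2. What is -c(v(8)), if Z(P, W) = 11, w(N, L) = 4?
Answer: -11*I*sqrt(157)/3 ≈ -45.943*I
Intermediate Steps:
o(U) = -18 (o(U) = -9*2 = -18)
v(q) = -18 + (-3 + q)/(1 + q) (v(q) = (q - 3)/(q + 1) - 18 = (-3 + q)/(1 + q) - 18 = -18 + (-3 + q)/(1 + q))
c(J) = 11*sqrt(J)
-c(v(8)) = -11*sqrt((-21 - 17*8)/(1 + 8)) = -11*sqrt((-21 - 136)/9) = -11*sqrt((1/9)*(-157)) = -11*sqrt(-157/9) = -11*I*sqrt(157)/3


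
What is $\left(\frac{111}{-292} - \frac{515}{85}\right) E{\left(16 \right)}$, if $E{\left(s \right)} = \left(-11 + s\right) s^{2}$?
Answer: $- \frac{10228160}{1241} \approx -8241.9$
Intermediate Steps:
$E{\left(s \right)} = s^{2} \left(-11 + s\right)$
$\left(\frac{111}{-292} - \frac{515}{85}\right) E{\left(16 \right)} = \left(\frac{111}{-292} - \frac{515}{85}\right) 16^{2} \left(-11 + 16\right) = \left(111 \left(- \frac{1}{292}\right) - \frac{103}{17}\right) 256 \cdot 5 = \left(- \frac{111}{292} - \frac{103}{17}\right) 1280 = \left(- \frac{31963}{4964}\right) 1280 = - \frac{10228160}{1241}$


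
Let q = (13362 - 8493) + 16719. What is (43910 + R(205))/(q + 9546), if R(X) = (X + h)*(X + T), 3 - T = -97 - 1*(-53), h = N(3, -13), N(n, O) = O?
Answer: 46147/15567 ≈ 2.9644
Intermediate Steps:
h = -13
T = 47 (T = 3 - (-97 - 1*(-53)) = 3 - (-97 + 53) = 3 - 1*(-44) = 3 + 44 = 47)
R(X) = (-13 + X)*(47 + X) (R(X) = (X - 13)*(X + 47) = (-13 + X)*(47 + X))
q = 21588 (q = 4869 + 16719 = 21588)
(43910 + R(205))/(q + 9546) = (43910 + (-611 + 205² + 34*205))/(21588 + 9546) = (43910 + (-611 + 42025 + 6970))/31134 = (43910 + 48384)*(1/31134) = 92294*(1/31134) = 46147/15567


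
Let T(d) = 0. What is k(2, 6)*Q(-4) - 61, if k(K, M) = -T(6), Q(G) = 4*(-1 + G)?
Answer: -61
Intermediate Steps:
Q(G) = -4 + 4*G
k(K, M) = 0 (k(K, M) = -1*0 = 0)
k(2, 6)*Q(-4) - 61 = 0*(-4 + 4*(-4)) - 61 = 0*(-4 - 16) - 61 = 0*(-20) - 61 = 0 - 61 = -61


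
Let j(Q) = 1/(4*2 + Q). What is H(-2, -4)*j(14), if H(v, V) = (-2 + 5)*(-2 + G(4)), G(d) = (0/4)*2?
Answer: -3/11 ≈ -0.27273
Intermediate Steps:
G(d) = 0 (G(d) = (0*(1/4))*2 = 0*2 = 0)
j(Q) = 1/(8 + Q)
H(v, V) = -6 (H(v, V) = (-2 + 5)*(-2 + 0) = 3*(-2) = -6)
H(-2, -4)*j(14) = -6/(8 + 14) = -6/22 = -6*1/22 = -3/11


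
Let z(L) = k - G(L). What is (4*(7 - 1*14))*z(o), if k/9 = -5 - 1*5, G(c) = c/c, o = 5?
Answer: 2548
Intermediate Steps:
G(c) = 1
k = -90 (k = 9*(-5 - 1*5) = 9*(-5 - 5) = 9*(-10) = -90)
z(L) = -91 (z(L) = -90 - 1*1 = -90 - 1 = -91)
(4*(7 - 1*14))*z(o) = (4*(7 - 1*14))*(-91) = (4*(7 - 14))*(-91) = (4*(-7))*(-91) = -28*(-91) = 2548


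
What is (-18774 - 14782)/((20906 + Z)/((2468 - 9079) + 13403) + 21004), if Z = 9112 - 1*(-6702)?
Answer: -4748174/2972831 ≈ -1.5972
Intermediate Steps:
Z = 15814 (Z = 9112 + 6702 = 15814)
(-18774 - 14782)/((20906 + Z)/((2468 - 9079) + 13403) + 21004) = (-18774 - 14782)/((20906 + 15814)/((2468 - 9079) + 13403) + 21004) = -33556/(36720/(-6611 + 13403) + 21004) = -33556/(36720/6792 + 21004) = -33556/(36720*(1/6792) + 21004) = -33556/(1530/283 + 21004) = -33556/5945662/283 = -33556*283/5945662 = -4748174/2972831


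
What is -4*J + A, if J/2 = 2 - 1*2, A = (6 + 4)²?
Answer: 100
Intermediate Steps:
A = 100 (A = 10² = 100)
J = 0 (J = 2*(2 - 1*2) = 2*(2 - 2) = 2*0 = 0)
-4*J + A = -4*0 + 100 = 0 + 100 = 100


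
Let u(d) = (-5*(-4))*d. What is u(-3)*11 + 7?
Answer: -653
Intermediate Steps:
u(d) = 20*d
u(-3)*11 + 7 = (20*(-3))*11 + 7 = -60*11 + 7 = -660 + 7 = -653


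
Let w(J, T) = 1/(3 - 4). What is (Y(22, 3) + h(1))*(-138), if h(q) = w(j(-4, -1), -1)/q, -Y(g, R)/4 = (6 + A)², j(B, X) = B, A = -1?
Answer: 13938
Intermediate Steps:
Y(g, R) = -100 (Y(g, R) = -4*(6 - 1)² = -4*5² = -4*25 = -100)
w(J, T) = -1 (w(J, T) = 1/(-1) = -1)
h(q) = -1/q
(Y(22, 3) + h(1))*(-138) = (-100 - 1/1)*(-138) = (-100 - 1*1)*(-138) = (-100 - 1)*(-138) = -101*(-138) = 13938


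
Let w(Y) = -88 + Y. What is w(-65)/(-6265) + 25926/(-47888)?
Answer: -77549763/150009160 ≈ -0.51697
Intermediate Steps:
w(-65)/(-6265) + 25926/(-47888) = (-88 - 65)/(-6265) + 25926/(-47888) = -153*(-1/6265) + 25926*(-1/47888) = 153/6265 - 12963/23944 = -77549763/150009160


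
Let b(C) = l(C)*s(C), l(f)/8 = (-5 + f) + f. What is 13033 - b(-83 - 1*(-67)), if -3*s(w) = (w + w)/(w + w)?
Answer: 38803/3 ≈ 12934.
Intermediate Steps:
s(w) = -⅓ (s(w) = -(w + w)/(3*(w + w)) = -2*w/(3*(2*w)) = -2*w*1/(2*w)/3 = -⅓*1 = -⅓)
l(f) = -40 + 16*f (l(f) = 8*((-5 + f) + f) = 8*(-5 + 2*f) = -40 + 16*f)
b(C) = 40/3 - 16*C/3 (b(C) = (-40 + 16*C)*(-⅓) = 40/3 - 16*C/3)
13033 - b(-83 - 1*(-67)) = 13033 - (40/3 - 16*(-83 - 1*(-67))/3) = 13033 - (40/3 - 16*(-83 + 67)/3) = 13033 - (40/3 - 16/3*(-16)) = 13033 - (40/3 + 256/3) = 13033 - 1*296/3 = 13033 - 296/3 = 38803/3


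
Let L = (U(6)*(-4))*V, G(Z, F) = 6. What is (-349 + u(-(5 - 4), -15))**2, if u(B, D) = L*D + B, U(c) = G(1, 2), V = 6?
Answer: 3276100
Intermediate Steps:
U(c) = 6
L = -144 (L = (6*(-4))*6 = -24*6 = -144)
u(B, D) = B - 144*D (u(B, D) = -144*D + B = B - 144*D)
(-349 + u(-(5 - 4), -15))**2 = (-349 + (-(5 - 4) - 144*(-15)))**2 = (-349 + (-1*1 + 2160))**2 = (-349 + (-1 + 2160))**2 = (-349 + 2159)**2 = 1810**2 = 3276100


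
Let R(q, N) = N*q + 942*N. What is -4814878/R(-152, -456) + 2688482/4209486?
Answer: 589907230233/42122923240 ≈ 14.004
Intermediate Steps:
R(q, N) = 942*N + N*q
-4814878/R(-152, -456) + 2688482/4209486 = -4814878*(-1/(456*(942 - 152))) + 2688482/4209486 = -4814878/((-456*790)) + 2688482*(1/4209486) = -4814878/(-360240) + 1344241/2104743 = -4814878*(-1/360240) + 1344241/2104743 = 2407439/180120 + 1344241/2104743 = 589907230233/42122923240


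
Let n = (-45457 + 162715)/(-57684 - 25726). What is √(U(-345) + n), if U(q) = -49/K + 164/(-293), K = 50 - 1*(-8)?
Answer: I*√1411656405989674670/708734770 ≈ 1.6764*I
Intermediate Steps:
n = -58629/41705 (n = 117258/(-83410) = 117258*(-1/83410) = -58629/41705 ≈ -1.4058)
K = 58 (K = 50 + 8 = 58)
U(q) = -23869/16994 (U(q) = -49/58 + 164/(-293) = -49*1/58 + 164*(-1/293) = -49/58 - 164/293 = -23869/16994)
√(U(-345) + n) = √(-23869/16994 - 58629/41705) = √(-1991797871/708734770) = I*√1411656405989674670/708734770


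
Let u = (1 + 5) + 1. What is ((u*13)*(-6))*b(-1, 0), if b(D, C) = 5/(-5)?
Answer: 546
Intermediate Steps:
u = 7 (u = 6 + 1 = 7)
b(D, C) = -1 (b(D, C) = 5*(-⅕) = -1)
((u*13)*(-6))*b(-1, 0) = ((7*13)*(-6))*(-1) = (91*(-6))*(-1) = -546*(-1) = 546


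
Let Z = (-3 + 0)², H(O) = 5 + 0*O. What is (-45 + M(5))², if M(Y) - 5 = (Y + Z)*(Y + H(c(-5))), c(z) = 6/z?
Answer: 10000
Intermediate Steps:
H(O) = 5 (H(O) = 5 + 0 = 5)
Z = 9 (Z = (-3)² = 9)
M(Y) = 5 + (5 + Y)*(9 + Y) (M(Y) = 5 + (Y + 9)*(Y + 5) = 5 + (9 + Y)*(5 + Y) = 5 + (5 + Y)*(9 + Y))
(-45 + M(5))² = (-45 + (50 + 5² + 14*5))² = (-45 + (50 + 25 + 70))² = (-45 + 145)² = 100² = 10000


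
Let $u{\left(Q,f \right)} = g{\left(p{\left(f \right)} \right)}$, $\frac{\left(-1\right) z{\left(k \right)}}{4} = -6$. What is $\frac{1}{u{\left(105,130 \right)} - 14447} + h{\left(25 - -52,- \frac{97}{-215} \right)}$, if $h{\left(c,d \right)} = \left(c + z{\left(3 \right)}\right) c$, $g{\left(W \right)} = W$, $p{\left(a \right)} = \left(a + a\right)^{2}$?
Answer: $\frac{413370882}{53153} \approx 7777.0$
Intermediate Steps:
$p{\left(a \right)} = 4 a^{2}$ ($p{\left(a \right)} = \left(2 a\right)^{2} = 4 a^{2}$)
$z{\left(k \right)} = 24$ ($z{\left(k \right)} = \left(-4\right) \left(-6\right) = 24$)
$u{\left(Q,f \right)} = 4 f^{2}$
$h{\left(c,d \right)} = c \left(24 + c\right)$ ($h{\left(c,d \right)} = \left(c + 24\right) c = \left(24 + c\right) c = c \left(24 + c\right)$)
$\frac{1}{u{\left(105,130 \right)} - 14447} + h{\left(25 - -52,- \frac{97}{-215} \right)} = \frac{1}{4 \cdot 130^{2} - 14447} + \left(25 - -52\right) \left(24 + \left(25 - -52\right)\right) = \frac{1}{4 \cdot 16900 - 14447} + \left(25 + 52\right) \left(24 + \left(25 + 52\right)\right) = \frac{1}{67600 - 14447} + 77 \left(24 + 77\right) = \frac{1}{53153} + 77 \cdot 101 = \frac{1}{53153} + 7777 = \frac{413370882}{53153}$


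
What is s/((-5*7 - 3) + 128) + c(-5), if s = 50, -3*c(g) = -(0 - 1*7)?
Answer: -16/9 ≈ -1.7778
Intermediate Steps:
c(g) = -7/3 (c(g) = -(-1)*(0 - 1*7)/3 = -(-1)*(0 - 7)/3 = -(-1)*(-7)/3 = -⅓*7 = -7/3)
s/((-5*7 - 3) + 128) + c(-5) = 50/((-5*7 - 3) + 128) - 7/3 = 50/((-35 - 3) + 128) - 7/3 = 50/(-38 + 128) - 7/3 = 50/90 - 7/3 = 50*(1/90) - 7/3 = 5/9 - 7/3 = -16/9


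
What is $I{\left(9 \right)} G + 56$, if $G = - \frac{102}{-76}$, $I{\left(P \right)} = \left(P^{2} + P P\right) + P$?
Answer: $\frac{571}{2} \approx 285.5$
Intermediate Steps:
$I{\left(P \right)} = P + 2 P^{2}$ ($I{\left(P \right)} = \left(P^{2} + P^{2}\right) + P = 2 P^{2} + P = P + 2 P^{2}$)
$G = \frac{51}{38}$ ($G = \left(-102\right) \left(- \frac{1}{76}\right) = \frac{51}{38} \approx 1.3421$)
$I{\left(9 \right)} G + 56 = 9 \left(1 + 2 \cdot 9\right) \frac{51}{38} + 56 = 9 \left(1 + 18\right) \frac{51}{38} + 56 = 9 \cdot 19 \cdot \frac{51}{38} + 56 = 171 \cdot \frac{51}{38} + 56 = \frac{459}{2} + 56 = \frac{571}{2}$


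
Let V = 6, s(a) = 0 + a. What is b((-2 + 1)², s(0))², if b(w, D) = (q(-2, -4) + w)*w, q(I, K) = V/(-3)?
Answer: 1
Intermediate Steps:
s(a) = a
q(I, K) = -2 (q(I, K) = 6/(-3) = 6*(-⅓) = -2)
b(w, D) = w*(-2 + w) (b(w, D) = (-2 + w)*w = w*(-2 + w))
b((-2 + 1)², s(0))² = ((-2 + 1)²*(-2 + (-2 + 1)²))² = ((-1)²*(-2 + (-1)²))² = (1*(-2 + 1))² = (1*(-1))² = (-1)² = 1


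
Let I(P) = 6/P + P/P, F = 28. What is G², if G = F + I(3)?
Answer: 961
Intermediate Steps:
I(P) = 1 + 6/P (I(P) = 6/P + 1 = 1 + 6/P)
G = 31 (G = 28 + (6 + 3)/3 = 28 + (⅓)*9 = 28 + 3 = 31)
G² = 31² = 961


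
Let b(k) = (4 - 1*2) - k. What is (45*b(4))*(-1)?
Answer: 90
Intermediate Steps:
b(k) = 2 - k (b(k) = (4 - 2) - k = 2 - k)
(45*b(4))*(-1) = (45*(2 - 1*4))*(-1) = (45*(2 - 4))*(-1) = (45*(-2))*(-1) = -90*(-1) = 90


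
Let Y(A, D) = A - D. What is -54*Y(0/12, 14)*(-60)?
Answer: -45360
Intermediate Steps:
-54*Y(0/12, 14)*(-60) = -54*(0/12 - 1*14)*(-60) = -54*(0*(1/12) - 14)*(-60) = -54*(0 - 14)*(-60) = -54*(-14)*(-60) = 756*(-60) = -45360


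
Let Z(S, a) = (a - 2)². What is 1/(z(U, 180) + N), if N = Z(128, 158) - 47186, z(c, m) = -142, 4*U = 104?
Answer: -1/22992 ≈ -4.3493e-5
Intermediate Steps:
U = 26 (U = (¼)*104 = 26)
Z(S, a) = (-2 + a)²
N = -22850 (N = (-2 + 158)² - 47186 = 156² - 47186 = 24336 - 47186 = -22850)
1/(z(U, 180) + N) = 1/(-142 - 22850) = 1/(-22992) = -1/22992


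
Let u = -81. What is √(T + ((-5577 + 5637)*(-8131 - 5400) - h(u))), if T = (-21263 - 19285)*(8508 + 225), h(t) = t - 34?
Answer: I*√354917429 ≈ 18839.0*I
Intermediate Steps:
h(t) = -34 + t
T = -354105684 (T = -40548*8733 = -354105684)
√(T + ((-5577 + 5637)*(-8131 - 5400) - h(u))) = √(-354105684 + ((-5577 + 5637)*(-8131 - 5400) - (-34 - 81))) = √(-354105684 + (60*(-13531) - 1*(-115))) = √(-354105684 + (-811860 + 115)) = √(-354105684 - 811745) = √(-354917429) = I*√354917429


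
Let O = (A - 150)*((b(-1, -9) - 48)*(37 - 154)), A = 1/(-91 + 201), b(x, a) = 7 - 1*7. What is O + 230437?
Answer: -33655157/55 ≈ -6.1191e+5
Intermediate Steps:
b(x, a) = 0 (b(x, a) = 7 - 7 = 0)
A = 1/110 ≈ 0.0090909
O = -46329192/55 (O = (1/110 - 150)*((0 - 48)*(37 - 154)) = -(-395976)*(-117)/55 = -16499/110*5616 = -46329192/55 ≈ -8.4235e+5)
O + 230437 = -46329192/55 + 230437 = -33655157/55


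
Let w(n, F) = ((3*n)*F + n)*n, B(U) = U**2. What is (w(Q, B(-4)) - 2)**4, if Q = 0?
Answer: 16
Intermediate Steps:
w(n, F) = n*(n + 3*F*n) (w(n, F) = (3*F*n + n)*n = (n + 3*F*n)*n = n*(n + 3*F*n))
(w(Q, B(-4)) - 2)**4 = (0**2*(1 + 3*(-4)**2) - 2)**4 = (0*(1 + 3*16) - 2)**4 = (0*(1 + 48) - 2)**4 = (0*49 - 2)**4 = (0 - 2)**4 = (-2)**4 = 16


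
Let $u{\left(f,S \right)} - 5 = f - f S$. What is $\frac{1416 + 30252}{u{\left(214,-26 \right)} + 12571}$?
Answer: $\frac{754}{437} \approx 1.7254$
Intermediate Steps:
$u{\left(f,S \right)} = 5 + f - S f$ ($u{\left(f,S \right)} = 5 - \left(- f + f S\right) = 5 - \left(- f + S f\right) = 5 + f - S f$)
$\frac{1416 + 30252}{u{\left(214,-26 \right)} + 12571} = \frac{1416 + 30252}{\left(5 + 214 - \left(-26\right) 214\right) + 12571} = \frac{31668}{\left(5 + 214 + 5564\right) + 12571} = \frac{31668}{5783 + 12571} = \frac{31668}{18354} = 31668 \cdot \frac{1}{18354} = \frac{754}{437}$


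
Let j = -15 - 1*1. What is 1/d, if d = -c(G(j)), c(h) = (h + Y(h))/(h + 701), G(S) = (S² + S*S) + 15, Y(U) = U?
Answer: -614/527 ≈ -1.1651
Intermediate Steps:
j = -16 (j = -15 - 1 = -16)
G(S) = 15 + 2*S² (G(S) = (S² + S²) + 15 = 2*S² + 15 = 15 + 2*S²)
c(h) = 2*h/(701 + h) (c(h) = (h + h)/(h + 701) = (2*h)/(701 + h) = 2*h/(701 + h))
d = -527/614 (d = -2*(15 + 2*(-16)²)/(701 + (15 + 2*(-16)²)) = -2*(15 + 2*256)/(701 + (15 + 2*256)) = -2*(15 + 512)/(701 + (15 + 512)) = -2*527/(701 + 527) = -2*527/1228 = -1*527/614 = -527/614 ≈ -0.85831)
1/d = 1/(-527/614) = -614/527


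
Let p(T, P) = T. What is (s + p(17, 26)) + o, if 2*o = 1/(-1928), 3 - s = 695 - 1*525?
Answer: -578401/3856 ≈ -150.00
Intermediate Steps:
s = -167 (s = 3 - (695 - 1*525) = 3 - (695 - 525) = 3 - 1*170 = 3 - 170 = -167)
o = -1/3856 (o = (1/2)/(-1928) = (1/2)*(-1/1928) = -1/3856 ≈ -0.00025934)
(s + p(17, 26)) + o = (-167 + 17) - 1/3856 = -150 - 1/3856 = -578401/3856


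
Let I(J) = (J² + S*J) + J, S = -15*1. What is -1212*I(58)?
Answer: -3093024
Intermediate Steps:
S = -15
I(J) = J² - 14*J (I(J) = (J² - 15*J) + J = J² - 14*J)
-1212*I(58) = -70296*(-14 + 58) = -70296*44 = -1212*2552 = -3093024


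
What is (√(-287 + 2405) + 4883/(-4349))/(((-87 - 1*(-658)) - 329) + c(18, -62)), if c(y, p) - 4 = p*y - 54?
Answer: 4883/4018476 - √2118/924 ≈ -0.048592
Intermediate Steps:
c(y, p) = -50 + p*y (c(y, p) = 4 + (p*y - 54) = 4 + (-54 + p*y) = -50 + p*y)
(√(-287 + 2405) + 4883/(-4349))/(((-87 - 1*(-658)) - 329) + c(18, -62)) = (√(-287 + 2405) + 4883/(-4349))/(((-87 - 1*(-658)) - 329) + (-50 - 62*18)) = (√2118 + 4883*(-1/4349))/(((-87 + 658) - 329) + (-50 - 1116)) = (√2118 - 4883/4349)/((571 - 329) - 1166) = (-4883/4349 + √2118)/(242 - 1166) = (-4883/4349 + √2118)/(-924) = (-4883/4349 + √2118)*(-1/924) = 4883/4018476 - √2118/924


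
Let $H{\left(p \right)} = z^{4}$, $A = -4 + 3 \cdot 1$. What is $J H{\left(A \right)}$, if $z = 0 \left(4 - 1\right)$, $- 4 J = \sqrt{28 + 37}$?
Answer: $0$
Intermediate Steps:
$A = -1$ ($A = -4 + 3 = -1$)
$J = - \frac{\sqrt{65}}{4}$ ($J = - \frac{\sqrt{28 + 37}}{4} = - \frac{\sqrt{65}}{4} \approx -2.0156$)
$z = 0$ ($z = 0 \cdot 3 = 0$)
$H{\left(p \right)} = 0$ ($H{\left(p \right)} = 0^{4} = 0$)
$J H{\left(A \right)} = - \frac{\sqrt{65}}{4} \cdot 0 = 0$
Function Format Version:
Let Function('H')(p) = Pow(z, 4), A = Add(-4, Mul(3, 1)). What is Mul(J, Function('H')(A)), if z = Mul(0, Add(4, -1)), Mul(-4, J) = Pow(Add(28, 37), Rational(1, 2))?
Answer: 0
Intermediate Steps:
A = -1 (A = Add(-4, 3) = -1)
J = Mul(Rational(-1, 4), Pow(65, Rational(1, 2))) (J = Mul(Rational(-1, 4), Pow(Add(28, 37), Rational(1, 2))) = Mul(Rational(-1, 4), Pow(65, Rational(1, 2))) ≈ -2.0156)
z = 0 (z = Mul(0, 3) = 0)
Function('H')(p) = 0 (Function('H')(p) = Pow(0, 4) = 0)
Mul(J, Function('H')(A)) = Mul(Mul(Rational(-1, 4), Pow(65, Rational(1, 2))), 0) = 0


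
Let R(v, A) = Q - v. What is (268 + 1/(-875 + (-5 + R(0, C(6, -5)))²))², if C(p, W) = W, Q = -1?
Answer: 50557972201/703921 ≈ 71823.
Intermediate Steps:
R(v, A) = -1 - v
(268 + 1/(-875 + (-5 + R(0, C(6, -5)))²))² = (268 + 1/(-875 + (-5 + (-1 - 1*0))²))² = (268 + 1/(-875 + (-5 + (-1 + 0))²))² = (268 + 1/(-875 + (-5 - 1)²))² = (268 + 1/(-875 + (-6)²))² = (268 + 1/(-875 + 36))² = (268 + 1/(-839))² = (268 - 1/839)² = (224851/839)² = 50557972201/703921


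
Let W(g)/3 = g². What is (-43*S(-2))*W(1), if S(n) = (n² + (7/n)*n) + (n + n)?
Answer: -903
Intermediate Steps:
W(g) = 3*g²
S(n) = 7 + n² + 2*n (S(n) = (n² + 7) + 2*n = (7 + n²) + 2*n = 7 + n² + 2*n)
(-43*S(-2))*W(1) = (-43*(7 + (-2)² + 2*(-2)))*(3*1²) = (-43*(7 + 4 - 4))*(3*1) = -43*7*3 = -301*3 = -903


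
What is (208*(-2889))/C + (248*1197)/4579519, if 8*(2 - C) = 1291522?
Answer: 533297492280/140820863467 ≈ 3.7871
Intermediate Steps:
C = -645753/4 (C = 2 - ⅛*1291522 = 2 - 645761/4 = -645753/4 ≈ -1.6144e+5)
(208*(-2889))/C + (248*1197)/4579519 = (208*(-2889))/(-645753/4) + (248*1197)/4579519 = -600912*(-4/645753) + 296856*(1/4579519) = 801216/215251 + 42408/654217 = 533297492280/140820863467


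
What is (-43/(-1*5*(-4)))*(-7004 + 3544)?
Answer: 7439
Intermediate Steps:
(-43/(-1*5*(-4)))*(-7004 + 3544) = -43/((-5*(-4)))*(-3460) = -43/20*(-3460) = 7439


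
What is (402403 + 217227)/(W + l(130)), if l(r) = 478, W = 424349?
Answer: 619630/424827 ≈ 1.4585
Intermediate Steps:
(402403 + 217227)/(W + l(130)) = (402403 + 217227)/(424349 + 478) = 619630/424827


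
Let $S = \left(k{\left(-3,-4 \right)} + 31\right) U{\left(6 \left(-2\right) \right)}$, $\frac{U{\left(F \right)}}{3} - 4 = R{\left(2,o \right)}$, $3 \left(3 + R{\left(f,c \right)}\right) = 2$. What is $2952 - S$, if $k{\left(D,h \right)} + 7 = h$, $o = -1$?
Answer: $2852$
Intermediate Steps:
$k{\left(D,h \right)} = -7 + h$
$R{\left(f,c \right)} = - \frac{7}{3}$ ($R{\left(f,c \right)} = -3 + \frac{1}{3} \cdot 2 = -3 + \frac{2}{3} = - \frac{7}{3}$)
$U{\left(F \right)} = 5$ ($U{\left(F \right)} = 12 + 3 \left(- \frac{7}{3}\right) = 12 - 7 = 5$)
$S = 100$ ($S = \left(\left(-7 - 4\right) + 31\right) 5 = \left(-11 + 31\right) 5 = 20 \cdot 5 = 100$)
$2952 - S = 2952 - 100 = 2852$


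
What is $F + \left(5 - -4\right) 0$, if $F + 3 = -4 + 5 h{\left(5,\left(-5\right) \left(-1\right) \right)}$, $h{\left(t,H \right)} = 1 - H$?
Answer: $-27$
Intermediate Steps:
$F = -27$ ($F = -3 + \left(-4 + 5 \left(1 - \left(-5\right) \left(-1\right)\right)\right) = -3 + \left(-4 + 5 \left(1 - 5\right)\right) = -3 + \left(-4 + 5 \left(-4\right)\right) = -3 - 24 = -27$)
$F + \left(5 - -4\right) 0 = -27 + \left(5 - -4\right) 0 = -27 + \left(5 + 4\right) 0 = -27 + 9 \cdot 0 = -27 + 0 = -27$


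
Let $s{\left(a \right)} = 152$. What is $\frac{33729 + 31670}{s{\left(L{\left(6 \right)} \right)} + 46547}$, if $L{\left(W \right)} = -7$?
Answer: $\frac{3847}{2747} \approx 1.4004$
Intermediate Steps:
$\frac{33729 + 31670}{s{\left(L{\left(6 \right)} \right)} + 46547} = \frac{33729 + 31670}{152 + 46547} = \frac{65399}{46699} = 65399 \cdot \frac{1}{46699} = \frac{3847}{2747}$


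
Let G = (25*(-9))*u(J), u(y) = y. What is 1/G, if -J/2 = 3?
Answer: 1/1350 ≈ 0.00074074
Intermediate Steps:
J = -6 (J = -2*3 = -6)
G = 1350 (G = (25*(-9))*(-6) = -225*(-6) = 1350)
1/G = 1/1350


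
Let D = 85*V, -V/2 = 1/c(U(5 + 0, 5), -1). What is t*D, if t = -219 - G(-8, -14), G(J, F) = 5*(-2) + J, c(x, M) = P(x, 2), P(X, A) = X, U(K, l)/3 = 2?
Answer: 5695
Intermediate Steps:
U(K, l) = 6 (U(K, l) = 3*2 = 6)
c(x, M) = x
G(J, F) = -10 + J
V = -1/3 (V = -2/6 = -2*1/6 = -1/3 ≈ -0.33333)
D = -85/3 (D = 85*(-1/3) = -85/3 ≈ -28.333)
t = -201 (t = -219 - (-10 - 8) = -219 - 1*(-18) = -219 + 18 = -201)
t*D = -201*(-85/3) = 5695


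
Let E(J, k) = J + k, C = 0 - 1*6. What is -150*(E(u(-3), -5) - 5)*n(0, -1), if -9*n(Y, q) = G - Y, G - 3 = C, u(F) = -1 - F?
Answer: 400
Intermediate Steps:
C = -6 (C = 0 - 6 = -6)
G = -3 (G = 3 - 6 = -3)
n(Y, q) = 1/3 + Y/9 (n(Y, q) = -(-3 - Y)/9 = 1/3 + Y/9)
-150*(E(u(-3), -5) - 5)*n(0, -1) = -150*(((-1 - 1*(-3)) - 5) - 5)*(1/3 + (1/9)*0) = -150*(((-1 + 3) - 5) - 5)*(1/3 + 0) = -150*((2 - 5) - 5)/3 = -150*(-3 - 5)/3 = -(-1200)/3 = -150*(-8/3) = 400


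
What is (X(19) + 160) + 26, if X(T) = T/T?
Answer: 187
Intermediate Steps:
X(T) = 1
(X(19) + 160) + 26 = (1 + 160) + 26 = 161 + 26 = 187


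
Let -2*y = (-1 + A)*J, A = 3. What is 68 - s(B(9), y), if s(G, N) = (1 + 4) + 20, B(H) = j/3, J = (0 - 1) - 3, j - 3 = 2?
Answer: 43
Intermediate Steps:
j = 5 (j = 3 + 2 = 5)
J = -4 (J = -1 - 3 = -4)
B(H) = 5/3
y = 4 (y = -(-1 + 3)*(-4)/2 = -(-4) = -½*(-8) = 4)
s(G, N) = 25 (s(G, N) = 5 + 20 = 25)
68 - s(B(9), y) = 68 - 1*25 = 68 - 25 = 43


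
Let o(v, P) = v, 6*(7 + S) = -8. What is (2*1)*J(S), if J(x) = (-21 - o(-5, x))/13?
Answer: -32/13 ≈ -2.4615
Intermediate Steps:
S = -25/3 (S = -7 + (1/6)*(-8) = -7 - 4/3 = -25/3 ≈ -8.3333)
J(x) = -16/13 (J(x) = (-21 - 1*(-5))/13 = (-21 + 5)*(1/13) = -16*1/13 = -16/13)
(2*1)*J(S) = (2*1)*(-16/13) = 2*(-16/13) = -32/13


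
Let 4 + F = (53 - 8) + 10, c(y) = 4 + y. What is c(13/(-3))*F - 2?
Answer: -19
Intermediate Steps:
F = 51 (F = -4 + ((53 - 8) + 10) = -4 + (45 + 10) = -4 + 55 = 51)
c(13/(-3))*F - 2 = (4 + 13/(-3))*51 - 2 = (4 + 13*(-⅓))*51 - 2 = (4 - 13/3)*51 - 2 = -⅓*51 - 2 = -17 - 2 = -19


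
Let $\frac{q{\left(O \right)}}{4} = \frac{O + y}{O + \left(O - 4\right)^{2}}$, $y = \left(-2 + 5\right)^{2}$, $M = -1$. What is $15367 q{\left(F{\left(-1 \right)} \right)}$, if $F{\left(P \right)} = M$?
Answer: $\frac{61468}{3} \approx 20489.0$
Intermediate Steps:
$y = 9$ ($y = 3^{2} = 9$)
$F{\left(P \right)} = -1$
$q{\left(O \right)} = \frac{4 \left(9 + O\right)}{O + \left(-4 + O\right)^{2}}$ ($q{\left(O \right)} = 4 \frac{O + 9}{O + \left(O - 4\right)^{2}} = 4 \frac{9 + O}{O + \left(-4 + O\right)^{2}} = \frac{4 \left(9 + O\right)}{O + \left(-4 + O\right)^{2}}$)
$15367 q{\left(F{\left(-1 \right)} \right)} = 15367 \frac{4 \left(9 - 1\right)}{-1 + \left(-4 - 1\right)^{2}} = 15367 \cdot 4 \frac{1}{-1 + \left(-5\right)^{2}} \cdot 8 = 15367 \cdot 4 \frac{1}{-1 + 25} \cdot 8 = 15367 \cdot 4 \cdot \frac{1}{24} \cdot 8 = 15367 \cdot \frac{4}{3} = \frac{61468}{3}$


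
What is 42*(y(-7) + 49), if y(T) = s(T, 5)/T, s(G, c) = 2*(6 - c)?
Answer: 2046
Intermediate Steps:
s(G, c) = 12 - 2*c
y(T) = 2/T (y(T) = (12 - 2*5)/T = (12 - 10)/T = 2/T)
42*(y(-7) + 49) = 42*(2/(-7) + 49) = 42*(2*(-⅐) + 49) = 42*(-2/7 + 49) = 42*(341/7) = 2046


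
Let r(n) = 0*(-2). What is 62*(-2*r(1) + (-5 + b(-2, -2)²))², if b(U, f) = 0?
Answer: 1550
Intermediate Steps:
r(n) = 0
62*(-2*r(1) + (-5 + b(-2, -2)²))² = 62*(-2*0 + (-5 + 0²))² = 62*(0 + (-5 + 0))² = 62*(0 - 5)² = 62*(-5)² = 62*25 = 1550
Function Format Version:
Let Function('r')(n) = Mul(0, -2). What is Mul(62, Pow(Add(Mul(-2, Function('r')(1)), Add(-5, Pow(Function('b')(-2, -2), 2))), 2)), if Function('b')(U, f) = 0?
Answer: 1550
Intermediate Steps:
Function('r')(n) = 0
Mul(62, Pow(Add(Mul(-2, Function('r')(1)), Add(-5, Pow(Function('b')(-2, -2), 2))), 2)) = Mul(62, Pow(Add(Mul(-2, 0), Add(-5, Pow(0, 2))), 2)) = Mul(62, Pow(Add(0, Add(-5, 0)), 2)) = Mul(62, Pow(Add(0, -5), 2)) = Mul(62, Pow(-5, 2)) = Mul(62, 25) = 1550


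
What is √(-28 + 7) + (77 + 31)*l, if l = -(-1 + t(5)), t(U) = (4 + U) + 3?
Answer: -1188 + I*√21 ≈ -1188.0 + 4.5826*I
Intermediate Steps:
t(U) = 7 + U
l = -11 (l = -(-1 + (7 + 5)) = -(-1 + 12) = -1*11 = -11)
√(-28 + 7) + (77 + 31)*l = √(-28 + 7) + (77 + 31)*(-11) = √(-21) + 108*(-11) = I*√21 - 1188 = -1188 + I*√21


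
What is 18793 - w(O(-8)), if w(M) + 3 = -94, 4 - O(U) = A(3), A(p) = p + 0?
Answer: 18890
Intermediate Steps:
A(p) = p
O(U) = 1 (O(U) = 4 - 1*3 = 4 - 3 = 1)
w(M) = -97 (w(M) = -3 - 94 = -97)
18793 - w(O(-8)) = 18793 - 1*(-97) = 18793 + 97 = 18890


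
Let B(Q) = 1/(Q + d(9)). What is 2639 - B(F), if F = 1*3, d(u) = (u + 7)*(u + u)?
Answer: 767948/291 ≈ 2639.0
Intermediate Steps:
d(u) = 2*u*(7 + u) (d(u) = (7 + u)*(2*u) = 2*u*(7 + u))
F = 3
B(Q) = 1/(288 + Q) (B(Q) = 1/(Q + 2*9*(7 + 9)) = 1/(Q + 2*9*16) = 1/(Q + 288) = 1/(288 + Q))
2639 - B(F) = 2639 - 1/(288 + 3) = 2639 - 1/291 = 767948/291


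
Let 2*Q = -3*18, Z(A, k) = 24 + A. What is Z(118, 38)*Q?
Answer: -3834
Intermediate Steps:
Q = -27 (Q = (-3*18)/2 = (½)*(-54) = -27)
Z(118, 38)*Q = (24 + 118)*(-27) = 142*(-27) = -3834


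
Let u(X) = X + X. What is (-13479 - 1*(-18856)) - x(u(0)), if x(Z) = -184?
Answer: 5561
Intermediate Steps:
u(X) = 2*X
(-13479 - 1*(-18856)) - x(u(0)) = (-13479 - 1*(-18856)) - 1*(-184) = (-13479 + 18856) + 184 = 5377 + 184 = 5561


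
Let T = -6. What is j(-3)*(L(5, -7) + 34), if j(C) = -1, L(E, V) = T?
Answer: -28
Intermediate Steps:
L(E, V) = -6
j(-3)*(L(5, -7) + 34) = -(-6 + 34) = -1*28 = -28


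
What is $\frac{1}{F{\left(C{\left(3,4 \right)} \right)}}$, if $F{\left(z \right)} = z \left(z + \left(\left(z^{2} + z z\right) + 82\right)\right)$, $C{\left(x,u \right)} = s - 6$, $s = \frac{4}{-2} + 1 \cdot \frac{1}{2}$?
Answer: $- \frac{2}{2805} \approx -0.00071301$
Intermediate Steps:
$s = - \frac{3}{2}$ ($s = 4 \left(- \frac{1}{2}\right) + 1 \cdot \frac{1}{2} = -2 + \frac{1}{2} = - \frac{3}{2} \approx -1.5$)
$C{\left(x,u \right)} = - \frac{15}{2}$ ($C{\left(x,u \right)} = - \frac{3}{2} - 6 = - \frac{15}{2}$)
$F{\left(z \right)} = z \left(82 + z + 2 z^{2}\right)$ ($F{\left(z \right)} = z \left(z + \left(\left(z^{2} + z^{2}\right) + 82\right)\right) = z \left(z + \left(2 z^{2} + 82\right)\right) = z \left(z + \left(82 + 2 z^{2}\right)\right) = z \left(82 + z + 2 z^{2}\right)$)
$\frac{1}{F{\left(C{\left(3,4 \right)} \right)}} = \frac{1}{\left(- \frac{15}{2}\right) \left(82 - \frac{15}{2} + 2 \left(- \frac{15}{2}\right)^{2}\right)} = \frac{1}{\left(- \frac{15}{2}\right) \left(82 - \frac{15}{2} + 2 \cdot \frac{225}{4}\right)} = \frac{1}{\left(- \frac{15}{2}\right) \left(82 - \frac{15}{2} + \frac{225}{2}\right)} = \frac{1}{\left(- \frac{15}{2}\right) 187} = \frac{1}{- \frac{2805}{2}} = - \frac{2}{2805}$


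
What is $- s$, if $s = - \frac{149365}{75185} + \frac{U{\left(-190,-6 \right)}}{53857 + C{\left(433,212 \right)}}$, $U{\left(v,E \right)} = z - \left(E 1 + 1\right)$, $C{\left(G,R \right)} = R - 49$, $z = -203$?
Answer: $\frac{808358393}{406149370} \approx 1.9903$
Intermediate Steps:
$C{\left(G,R \right)} = -49 + R$ ($C{\left(G,R \right)} = R - 49 = -49 + R$)
$U{\left(v,E \right)} = -204 - E$ ($U{\left(v,E \right)} = -203 - \left(E 1 + 1\right) = -203 - \left(E + 1\right) = -203 - \left(1 + E\right) = -204 - E$)
$s = - \frac{808358393}{406149370}$ ($s = - \frac{149365}{75185} + \frac{-204 - -6}{53857 + \left(-49 + 212\right)} = \left(-149365\right) \frac{1}{75185} + \frac{-204 + 6}{53857 + 163} = - \frac{29873}{15037} - \frac{198}{54020} = - \frac{29873}{15037} - \frac{99}{27010} = - \frac{808358393}{406149370} \approx -1.9903$)
$- s = \left(-1\right) \left(- \frac{808358393}{406149370}\right) = \frac{808358393}{406149370}$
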